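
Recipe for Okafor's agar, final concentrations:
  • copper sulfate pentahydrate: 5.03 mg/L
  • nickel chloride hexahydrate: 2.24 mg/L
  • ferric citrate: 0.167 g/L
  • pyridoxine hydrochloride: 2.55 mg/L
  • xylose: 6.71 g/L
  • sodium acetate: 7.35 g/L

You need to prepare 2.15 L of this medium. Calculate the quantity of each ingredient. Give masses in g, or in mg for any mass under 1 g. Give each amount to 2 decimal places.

Scale factor relative to 1 L: 2.15.
copper sulfate pentahydrate: 5.03 mg/L × 2.15 L = 10.81 mg
nickel chloride hexahydrate: 2.24 mg/L × 2.15 L = 4.82 mg
ferric citrate: 0.167 g/L × 2.15 L = 0.35905 g = 359.05 mg
pyridoxine hydrochloride: 2.55 mg/L × 2.15 L = 5.48 mg
xylose: 6.71 g/L × 2.15 L = 14.43 g
sodium acetate: 7.35 g/L × 2.15 L = 15.80 g

copper sulfate pentahydrate 10.81 mg; nickel chloride hexahydrate 4.82 mg; ferric citrate 359.05 mg; pyridoxine hydrochloride 5.48 mg; xylose 14.43 g; sodium acetate 15.80 g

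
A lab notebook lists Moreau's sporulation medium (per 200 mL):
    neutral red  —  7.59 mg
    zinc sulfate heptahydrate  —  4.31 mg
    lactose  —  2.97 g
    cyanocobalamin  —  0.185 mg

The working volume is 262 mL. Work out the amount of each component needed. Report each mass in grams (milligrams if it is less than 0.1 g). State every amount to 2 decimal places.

Ratio of target to recipe volume: 262 / 200 = 1.31.
neutral red: 7.59 mg × (262 mL / 200 mL) = 9.94 mg
zinc sulfate heptahydrate: 4.31 mg × (262 mL / 200 mL) = 5.65 mg
lactose: 2.97 g × (262 mL / 200 mL) = 3.89 g
cyanocobalamin: 0.185 mg × (262 mL / 200 mL) = 0.24 mg

neutral red 9.94 mg; zinc sulfate heptahydrate 5.65 mg; lactose 3.89 g; cyanocobalamin 0.24 mg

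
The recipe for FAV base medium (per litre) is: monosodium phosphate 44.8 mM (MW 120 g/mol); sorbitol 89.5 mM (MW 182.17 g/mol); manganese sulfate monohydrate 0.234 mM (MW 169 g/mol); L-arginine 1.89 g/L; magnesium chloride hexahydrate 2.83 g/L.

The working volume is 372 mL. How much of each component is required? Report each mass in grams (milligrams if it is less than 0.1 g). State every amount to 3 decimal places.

Scale factor relative to 1 L: 0.372.
monosodium phosphate: 44.8 mmol/L × 120 g/mol × 0.372 L ÷ 1000 = 2.000 g
sorbitol: 89.5 mmol/L × 182.17 g/mol × 0.372 L ÷ 1000 = 6.065 g
manganese sulfate monohydrate: 0.234 mmol/L × 169 mg/mmol × 0.372 L = 14.711 mg
L-arginine: 1.89 g/L × 0.372 L = 0.703 g
magnesium chloride hexahydrate: 2.83 g/L × 0.372 L = 1.053 g

monosodium phosphate 2.000 g; sorbitol 6.065 g; manganese sulfate monohydrate 14.711 mg; L-arginine 0.703 g; magnesium chloride hexahydrate 1.053 g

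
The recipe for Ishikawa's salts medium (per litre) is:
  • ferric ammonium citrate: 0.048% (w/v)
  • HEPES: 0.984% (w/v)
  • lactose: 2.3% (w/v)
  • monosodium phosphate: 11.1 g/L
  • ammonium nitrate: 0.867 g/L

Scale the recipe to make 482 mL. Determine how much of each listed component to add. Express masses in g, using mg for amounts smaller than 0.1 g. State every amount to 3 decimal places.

Scale factor relative to 1 L: 0.482.
ferric ammonium citrate: 0.048% w/v = 0.48 g/L → 0.48 × 0.482 L = 0.231 g
HEPES: 0.984 g per 100 mL × 482 mL ÷ 100 = 4.743 g
lactose: 2.3% w/v = 23 g/L → 23 × 0.482 L = 11.086 g
monosodium phosphate: 11.1 g/L × 0.482 L = 5.350 g
ammonium nitrate: 0.867 g/L × 0.482 L = 0.418 g

ferric ammonium citrate 0.231 g; HEPES 4.743 g; lactose 11.086 g; monosodium phosphate 5.350 g; ammonium nitrate 0.418 g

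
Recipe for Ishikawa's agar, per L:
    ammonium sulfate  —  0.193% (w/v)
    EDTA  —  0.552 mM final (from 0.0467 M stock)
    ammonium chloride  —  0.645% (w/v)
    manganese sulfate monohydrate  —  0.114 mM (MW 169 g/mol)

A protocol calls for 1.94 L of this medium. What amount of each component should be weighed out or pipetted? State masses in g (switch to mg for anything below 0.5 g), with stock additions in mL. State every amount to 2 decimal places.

Working volume: 1.94 L.
ammonium sulfate: 0.193 g per 100 mL × 1940 mL ÷ 100 = 3.74 g
EDTA: dilute stock: 0.552 mM × 1940 mL ÷ 46.7 mM = 22.93 mL
ammonium chloride: 0.645 g per 100 mL × 1940 mL ÷ 100 = 12.51 g
manganese sulfate monohydrate: 0.114 mmol/L × 169 mg/mmol × 1.94 L = 37.38 mg

ammonium sulfate 3.74 g; EDTA 22.93 mL; ammonium chloride 12.51 g; manganese sulfate monohydrate 37.38 mg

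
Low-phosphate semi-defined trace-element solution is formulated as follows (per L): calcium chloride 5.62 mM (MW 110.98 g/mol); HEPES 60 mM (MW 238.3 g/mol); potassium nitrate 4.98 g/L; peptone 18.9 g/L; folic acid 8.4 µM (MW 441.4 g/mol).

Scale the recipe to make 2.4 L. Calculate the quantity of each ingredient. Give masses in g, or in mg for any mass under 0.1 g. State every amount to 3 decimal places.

Scale factor relative to 1 L: 2.4.
calcium chloride: 5.62 mmol/L × 110.98 g/mol × 2.4 L ÷ 1000 = 1.497 g
HEPES: 60 mmol/L × 238.3 g/mol × 2.4 L ÷ 1000 = 34.315 g
potassium nitrate: 4.98 g/L × 2.4 L = 11.952 g
peptone: 18.9 g/L × 2.4 L = 45.360 g
folic acid: 8.4 µmol/L × 441.4 g/mol × 2.4 L ÷ 1000 = 8.899 mg

calcium chloride 1.497 g; HEPES 34.315 g; potassium nitrate 11.952 g; peptone 45.360 g; folic acid 8.899 mg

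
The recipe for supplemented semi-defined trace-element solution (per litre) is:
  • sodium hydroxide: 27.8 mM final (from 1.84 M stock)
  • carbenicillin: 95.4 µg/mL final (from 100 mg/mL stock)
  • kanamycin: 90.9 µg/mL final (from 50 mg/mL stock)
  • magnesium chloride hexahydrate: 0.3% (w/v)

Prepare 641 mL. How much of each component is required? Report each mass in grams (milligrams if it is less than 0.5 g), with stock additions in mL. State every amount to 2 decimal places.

Target volume = 641 mL = 0.641 L.
sodium hydroxide: V = C2·V2/C1 = 27.8 mM × 641 mL ÷ 1840 mM = 9.68 mL
carbenicillin: V = C2·V2/C1 = 95.4 µg/mL × 641 mL ÷ 100000 µg/mL = 0.61 mL
kanamycin: dilute stock: 90.9 µg/mL × 641 mL ÷ 50000 µg/mL = 1.17 mL
magnesium chloride hexahydrate: 0.3 g per 100 mL × 641 mL ÷ 100 = 1.92 g

sodium hydroxide 9.68 mL; carbenicillin 0.61 mL; kanamycin 1.17 mL; magnesium chloride hexahydrate 1.92 g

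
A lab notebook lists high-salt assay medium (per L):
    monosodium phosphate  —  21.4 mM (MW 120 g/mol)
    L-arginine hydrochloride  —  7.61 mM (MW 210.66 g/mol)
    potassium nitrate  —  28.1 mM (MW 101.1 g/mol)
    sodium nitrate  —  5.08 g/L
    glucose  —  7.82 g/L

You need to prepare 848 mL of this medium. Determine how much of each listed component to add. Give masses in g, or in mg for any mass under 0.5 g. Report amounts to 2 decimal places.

Working volume: 848 mL = 0.848 L.
monosodium phosphate: 21.4 mmol/L × 120 g/mol × 0.848 L ÷ 1000 = 2.18 g
L-arginine hydrochloride: 7.61 mmol/L × 210.66 g/mol × 0.848 L ÷ 1000 = 1.36 g
potassium nitrate: 28.1 mmol/L × 101.1 g/mol × 0.848 L ÷ 1000 = 2.41 g
sodium nitrate: 5.08 g/L × 0.848 L = 4.31 g
glucose: 7.82 g/L × 0.848 L = 6.63 g

monosodium phosphate 2.18 g; L-arginine hydrochloride 1.36 g; potassium nitrate 2.41 g; sodium nitrate 4.31 g; glucose 6.63 g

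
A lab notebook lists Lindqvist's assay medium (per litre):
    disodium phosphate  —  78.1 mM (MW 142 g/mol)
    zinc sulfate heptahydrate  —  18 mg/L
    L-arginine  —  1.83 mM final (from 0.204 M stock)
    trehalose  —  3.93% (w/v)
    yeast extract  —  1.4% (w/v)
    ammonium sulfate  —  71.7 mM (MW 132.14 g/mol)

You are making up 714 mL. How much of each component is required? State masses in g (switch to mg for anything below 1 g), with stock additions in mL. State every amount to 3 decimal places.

disodium phosphate 7.918 g; zinc sulfate heptahydrate 12.852 mg; L-arginine 6.405 mL; trehalose 28.060 g; yeast extract 9.996 g; ammonium sulfate 6.765 g

Target volume = 714 mL = 0.714 L.
disodium phosphate: 78.1 mmol/L × 142 g/mol × 0.714 L ÷ 1000 = 7.918 g
zinc sulfate heptahydrate: 18 mg/L × 0.714 L = 12.852 mg
L-arginine: V = C2·V2/C1 = 1.83 mM × 714 mL ÷ 204 mM = 6.405 mL
trehalose: 3.93 g per 100 mL × 714 mL ÷ 100 = 28.060 g
yeast extract: 1.4 g per 100 mL × 714 mL ÷ 100 = 9.996 g
ammonium sulfate: 71.7 mmol/L × 132.14 g/mol × 0.714 L ÷ 1000 = 6.765 g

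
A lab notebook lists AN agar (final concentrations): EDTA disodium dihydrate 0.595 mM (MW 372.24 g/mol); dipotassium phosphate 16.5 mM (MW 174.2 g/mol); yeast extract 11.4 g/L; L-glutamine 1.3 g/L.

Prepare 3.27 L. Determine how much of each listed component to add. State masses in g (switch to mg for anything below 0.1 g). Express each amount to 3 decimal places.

EDTA disodium dihydrate 0.724 g; dipotassium phosphate 9.399 g; yeast extract 37.278 g; L-glutamine 4.251 g

Working volume: 3.27 L.
EDTA disodium dihydrate: 0.595 mmol/L × 372.24 g/mol × 3.27 L ÷ 1000 = 0.724 g
dipotassium phosphate: 16.5 mmol/L × 174.2 g/mol × 3.27 L ÷ 1000 = 9.399 g
yeast extract: 11.4 g/L × 3.27 L = 37.278 g
L-glutamine: 1.3 g/L × 3.27 L = 4.251 g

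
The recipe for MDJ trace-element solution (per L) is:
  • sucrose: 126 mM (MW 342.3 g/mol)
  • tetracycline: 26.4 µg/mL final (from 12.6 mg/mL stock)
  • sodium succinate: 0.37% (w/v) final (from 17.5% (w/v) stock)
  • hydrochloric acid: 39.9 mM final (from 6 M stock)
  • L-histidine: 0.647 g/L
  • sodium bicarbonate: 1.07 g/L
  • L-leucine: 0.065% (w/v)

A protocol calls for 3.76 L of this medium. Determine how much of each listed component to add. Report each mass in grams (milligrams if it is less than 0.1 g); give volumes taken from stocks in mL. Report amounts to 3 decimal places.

sucrose 162.168 g; tetracycline 7.878 mL; sodium succinate 79.497 mL; hydrochloric acid 25.004 mL; L-histidine 2.433 g; sodium bicarbonate 4.023 g; L-leucine 2.444 g

Scale factor relative to 1 L: 3.76.
sucrose: 126 mmol/L × 342.3 g/mol × 3.76 L ÷ 1000 = 162.168 g
tetracycline: C1V1 = C2V2 → 26.4 µg/mL × 3760 mL ÷ 12600 µg/mL = 7.878 mL
sodium succinate: V = C2·V2/C1 = 0.37% ÷ 17.5% × 3760 mL = 79.497 mL
hydrochloric acid: V = C2·V2/C1 = 39.9 mM × 3760 mL ÷ 6000 mM = 25.004 mL
L-histidine: 0.647 g/L × 3.76 L = 2.433 g
sodium bicarbonate: 1.07 g/L × 3.76 L = 4.023 g
L-leucine: 0.065 g per 100 mL × 3760 mL ÷ 100 = 2.444 g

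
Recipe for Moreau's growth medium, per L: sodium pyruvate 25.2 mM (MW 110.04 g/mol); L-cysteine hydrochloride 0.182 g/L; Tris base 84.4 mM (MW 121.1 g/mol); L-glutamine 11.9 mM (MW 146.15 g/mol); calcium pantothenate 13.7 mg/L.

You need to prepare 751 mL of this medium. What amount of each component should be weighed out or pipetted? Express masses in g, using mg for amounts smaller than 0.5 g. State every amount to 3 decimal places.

sodium pyruvate 2.083 g; L-cysteine hydrochloride 136.682 mg; Tris base 7.676 g; L-glutamine 1.306 g; calcium pantothenate 10.289 mg

Target volume = 751 mL = 0.751 L.
sodium pyruvate: 25.2 mmol/L × 110.04 g/mol × 0.751 L ÷ 1000 = 2.083 g
L-cysteine hydrochloride: 0.182 g/L × 0.751 L = 0.136682 g = 136.682 mg
Tris base: 84.4 mmol/L × 121.1 g/mol × 0.751 L ÷ 1000 = 7.676 g
L-glutamine: 11.9 mmol/L × 146.15 g/mol × 0.751 L ÷ 1000 = 1.306 g
calcium pantothenate: 13.7 mg/L × 0.751 L = 10.289 mg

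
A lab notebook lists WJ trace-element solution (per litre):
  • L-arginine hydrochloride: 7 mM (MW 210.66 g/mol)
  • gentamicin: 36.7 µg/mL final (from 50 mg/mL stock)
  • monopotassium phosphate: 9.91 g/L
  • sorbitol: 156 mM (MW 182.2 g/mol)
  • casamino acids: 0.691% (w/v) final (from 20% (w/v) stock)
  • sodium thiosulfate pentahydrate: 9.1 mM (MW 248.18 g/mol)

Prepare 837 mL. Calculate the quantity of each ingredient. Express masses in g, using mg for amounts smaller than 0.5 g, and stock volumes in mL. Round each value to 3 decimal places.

L-arginine hydrochloride 1.234 g; gentamicin 0.614 mL; monopotassium phosphate 8.295 g; sorbitol 23.790 g; casamino acids 28.918 mL; sodium thiosulfate pentahydrate 1.890 g

Working volume: 837 mL = 0.837 L.
L-arginine hydrochloride: 7 mmol/L × 210.66 g/mol × 0.837 L ÷ 1000 = 1.234 g
gentamicin: V = C2·V2/C1 = 36.7 µg/mL × 837 mL ÷ 50000 µg/mL = 0.614 mL
monopotassium phosphate: 9.91 g/L × 0.837 L = 8.295 g
sorbitol: 156 mmol/L × 182.2 g/mol × 0.837 L ÷ 1000 = 23.790 g
casamino acids: V = C2·V2/C1 = 0.691% ÷ 20% × 837 mL = 28.918 mL
sodium thiosulfate pentahydrate: 9.1 mmol/L × 248.18 g/mol × 0.837 L ÷ 1000 = 1.890 g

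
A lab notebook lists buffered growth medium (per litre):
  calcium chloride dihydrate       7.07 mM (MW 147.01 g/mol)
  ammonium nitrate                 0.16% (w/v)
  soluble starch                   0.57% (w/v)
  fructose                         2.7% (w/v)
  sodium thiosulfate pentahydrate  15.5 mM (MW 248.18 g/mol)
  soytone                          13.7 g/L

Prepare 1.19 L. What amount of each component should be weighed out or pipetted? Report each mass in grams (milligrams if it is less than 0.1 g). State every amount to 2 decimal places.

Working volume: 1.19 L.
calcium chloride dihydrate: 7.07 mmol/L × 147.01 g/mol × 1.19 L ÷ 1000 = 1.24 g
ammonium nitrate: 0.16 g per 100 mL × 1190 mL ÷ 100 = 1.90 g
soluble starch: 0.57% w/v = 5.7 g/L → 5.7 × 1.19 L = 6.78 g
fructose: 2.7 g per 100 mL × 1190 mL ÷ 100 = 32.13 g
sodium thiosulfate pentahydrate: 15.5 mmol/L × 248.18 g/mol × 1.19 L ÷ 1000 = 4.58 g
soytone: 13.7 g/L × 1.19 L = 16.30 g

calcium chloride dihydrate 1.24 g; ammonium nitrate 1.90 g; soluble starch 6.78 g; fructose 32.13 g; sodium thiosulfate pentahydrate 4.58 g; soytone 16.30 g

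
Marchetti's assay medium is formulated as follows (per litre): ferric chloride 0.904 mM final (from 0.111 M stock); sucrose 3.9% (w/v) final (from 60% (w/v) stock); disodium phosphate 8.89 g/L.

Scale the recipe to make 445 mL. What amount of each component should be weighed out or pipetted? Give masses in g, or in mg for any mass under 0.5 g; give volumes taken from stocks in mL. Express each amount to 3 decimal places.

Scale factor relative to 1 L: 0.445.
ferric chloride: V = C2·V2/C1 = 0.904 mM × 445 mL ÷ 111 mM = 3.624 mL
sucrose: C1V1 = C2V2 → 3.9% ÷ 60% × 445 mL = 28.925 mL
disodium phosphate: 8.89 g/L × 0.445 L = 3.956 g

ferric chloride 3.624 mL; sucrose 28.925 mL; disodium phosphate 3.956 g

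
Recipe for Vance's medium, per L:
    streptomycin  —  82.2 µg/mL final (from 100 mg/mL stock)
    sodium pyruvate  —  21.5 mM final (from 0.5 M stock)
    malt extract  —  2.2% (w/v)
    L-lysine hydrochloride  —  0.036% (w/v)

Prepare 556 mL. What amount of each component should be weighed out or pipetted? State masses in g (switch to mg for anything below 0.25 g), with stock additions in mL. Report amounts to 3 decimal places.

streptomycin 0.457 mL; sodium pyruvate 23.908 mL; malt extract 12.232 g; L-lysine hydrochloride 200.160 mg

Scale factor relative to 1 L: 0.556.
streptomycin: dilute stock: 82.2 µg/mL × 556 mL ÷ 100000 µg/mL = 0.457 mL
sodium pyruvate: V = C2·V2/C1 = 21.5 mM × 556 mL ÷ 500 mM = 23.908 mL
malt extract: 2.2 g per 100 mL × 556 mL ÷ 100 = 12.232 g
L-lysine hydrochloride: 0.036 g per 100 mL × 556 mL ÷ 100 = 0.20016 g = 200.160 mg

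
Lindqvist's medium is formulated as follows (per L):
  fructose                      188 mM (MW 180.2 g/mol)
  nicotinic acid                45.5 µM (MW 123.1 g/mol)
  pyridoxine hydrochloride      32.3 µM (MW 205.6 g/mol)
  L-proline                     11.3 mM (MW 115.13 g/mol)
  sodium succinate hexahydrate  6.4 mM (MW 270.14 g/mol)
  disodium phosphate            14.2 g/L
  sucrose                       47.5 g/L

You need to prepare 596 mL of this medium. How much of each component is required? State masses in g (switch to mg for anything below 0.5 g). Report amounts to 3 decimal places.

Scale factor relative to 1 L: 0.596.
fructose: 188 mmol/L × 180.2 g/mol × 0.596 L ÷ 1000 = 20.191 g
nicotinic acid: 45.5 µmol/L × 123.1 g/mol × 0.596 L ÷ 1000 = 3.338 mg
pyridoxine hydrochloride: 32.3 µmol/L × 205.6 g/mol × 0.596 L ÷ 1000 = 3.958 mg
L-proline: 11.3 mmol/L × 115.13 g/mol × 0.596 L ÷ 1000 = 0.775 g
sodium succinate hexahydrate: 6.4 mmol/L × 270.14 g/mol × 0.596 L ÷ 1000 = 1.030 g
disodium phosphate: 14.2 g/L × 0.596 L = 8.463 g
sucrose: 47.5 g/L × 0.596 L = 28.310 g

fructose 20.191 g; nicotinic acid 3.338 mg; pyridoxine hydrochloride 3.958 mg; L-proline 0.775 g; sodium succinate hexahydrate 1.030 g; disodium phosphate 8.463 g; sucrose 28.310 g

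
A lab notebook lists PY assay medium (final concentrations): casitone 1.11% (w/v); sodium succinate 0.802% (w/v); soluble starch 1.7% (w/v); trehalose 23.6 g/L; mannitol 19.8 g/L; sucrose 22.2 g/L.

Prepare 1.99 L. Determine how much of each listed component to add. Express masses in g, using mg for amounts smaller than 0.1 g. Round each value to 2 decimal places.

casitone 22.09 g; sodium succinate 15.96 g; soluble starch 33.83 g; trehalose 46.96 g; mannitol 39.40 g; sucrose 44.18 g

Working volume: 1.99 L.
casitone: 1.11% w/v = 11.1 g/L → 11.1 × 1.99 L = 22.09 g
sodium succinate: 0.802% w/v = 8.02 g/L → 8.02 × 1.99 L = 15.96 g
soluble starch: 1.7 g per 100 mL × 1990 mL ÷ 100 = 33.83 g
trehalose: 23.6 g/L × 1.99 L = 46.96 g
mannitol: 19.8 g/L × 1.99 L = 39.40 g
sucrose: 22.2 g/L × 1.99 L = 44.18 g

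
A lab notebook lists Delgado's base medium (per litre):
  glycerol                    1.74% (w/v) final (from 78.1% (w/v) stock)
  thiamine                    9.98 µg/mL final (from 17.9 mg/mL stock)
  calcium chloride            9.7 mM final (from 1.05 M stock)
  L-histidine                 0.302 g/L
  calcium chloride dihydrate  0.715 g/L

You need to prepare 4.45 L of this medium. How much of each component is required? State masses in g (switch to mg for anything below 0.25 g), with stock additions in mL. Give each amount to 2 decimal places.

glycerol 99.14 mL; thiamine 2.48 mL; calcium chloride 41.11 mL; L-histidine 1.34 g; calcium chloride dihydrate 3.18 g

Scale factor relative to 1 L: 4.45.
glycerol: C1V1 = C2V2 → 1.74% ÷ 78.1% × 4450 mL = 99.14 mL
thiamine: C1V1 = C2V2 → 9.98 µg/mL × 4450 mL ÷ 17900 µg/mL = 2.48 mL
calcium chloride: C1V1 = C2V2 → 9.7 mM × 4450 mL ÷ 1050 mM = 41.11 mL
L-histidine: 0.302 g/L × 4.45 L = 1.34 g
calcium chloride dihydrate: 0.715 g/L × 4.45 L = 3.18 g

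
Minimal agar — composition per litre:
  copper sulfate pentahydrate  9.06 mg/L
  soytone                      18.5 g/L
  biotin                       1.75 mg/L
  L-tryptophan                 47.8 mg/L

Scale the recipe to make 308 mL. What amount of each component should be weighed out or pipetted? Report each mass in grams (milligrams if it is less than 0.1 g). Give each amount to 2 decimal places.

copper sulfate pentahydrate 2.79 mg; soytone 5.70 g; biotin 0.54 mg; L-tryptophan 14.72 mg

Working volume: 308 mL = 0.308 L.
copper sulfate pentahydrate: 9.06 mg/L × 0.308 L = 2.79 mg
soytone: 18.5 g/L × 0.308 L = 5.70 g
biotin: 1.75 mg/L × 0.308 L = 0.54 mg
L-tryptophan: 47.8 mg/L × 0.308 L = 14.72 mg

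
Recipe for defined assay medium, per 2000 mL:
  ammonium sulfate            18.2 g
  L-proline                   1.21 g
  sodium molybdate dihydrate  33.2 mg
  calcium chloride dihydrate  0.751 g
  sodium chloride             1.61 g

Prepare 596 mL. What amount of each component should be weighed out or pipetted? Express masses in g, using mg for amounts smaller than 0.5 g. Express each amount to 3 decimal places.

ammonium sulfate 5.424 g; L-proline 360.580 mg; sodium molybdate dihydrate 9.894 mg; calcium chloride dihydrate 223.798 mg; sodium chloride 479.780 mg

Scale factor = 596 mL / 2000 mL = 0.298.
ammonium sulfate: 18.2 g × (596 mL / 2000 mL) = 5.424 g
L-proline: 1.21 g × (596 mL / 2000 mL) = 0.36058 g = 360.580 mg
sodium molybdate dihydrate: 33.2 mg × (596 mL / 2000 mL) = 9.894 mg
calcium chloride dihydrate: 0.751 g × (596 mL / 2000 mL) = 0.223798 g = 223.798 mg
sodium chloride: 1.61 g × (596 mL / 2000 mL) = 0.47978 g = 479.780 mg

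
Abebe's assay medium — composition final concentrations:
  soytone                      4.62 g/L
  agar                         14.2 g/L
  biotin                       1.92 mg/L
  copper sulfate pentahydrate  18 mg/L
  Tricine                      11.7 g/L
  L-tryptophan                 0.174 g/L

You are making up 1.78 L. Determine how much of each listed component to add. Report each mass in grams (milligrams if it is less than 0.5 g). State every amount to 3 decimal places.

soytone 8.224 g; agar 25.276 g; biotin 3.418 mg; copper sulfate pentahydrate 32.040 mg; Tricine 20.826 g; L-tryptophan 309.720 mg

Scale factor relative to 1 L: 1.78.
soytone: 4.62 g/L × 1.78 L = 8.224 g
agar: 14.2 g/L × 1.78 L = 25.276 g
biotin: 1.92 mg/L × 1.78 L = 3.418 mg
copper sulfate pentahydrate: 18 mg/L × 1.78 L = 32.040 mg
Tricine: 11.7 g/L × 1.78 L = 20.826 g
L-tryptophan: 0.174 g/L × 1.78 L = 0.30972 g = 309.720 mg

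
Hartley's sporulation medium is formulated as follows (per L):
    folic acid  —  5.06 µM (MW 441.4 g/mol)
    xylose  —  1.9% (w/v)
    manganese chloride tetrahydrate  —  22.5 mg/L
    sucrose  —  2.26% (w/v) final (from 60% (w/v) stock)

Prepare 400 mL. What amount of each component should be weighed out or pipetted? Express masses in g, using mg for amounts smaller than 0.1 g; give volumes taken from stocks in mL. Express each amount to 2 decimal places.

folic acid 0.89 mg; xylose 7.60 g; manganese chloride tetrahydrate 9.00 mg; sucrose 15.07 mL

Working volume: 400 mL = 0.4 L.
folic acid: 5.06 µmol/L × 441.4 g/mol × 0.4 L ÷ 1000 = 0.89 mg
xylose: 1.9% w/v = 19 g/L → 19 × 0.4 L = 7.60 g
manganese chloride tetrahydrate: 22.5 mg/L × 0.4 L = 9.00 mg
sucrose: dilute stock: 2.26% ÷ 60% × 400 mL = 15.07 mL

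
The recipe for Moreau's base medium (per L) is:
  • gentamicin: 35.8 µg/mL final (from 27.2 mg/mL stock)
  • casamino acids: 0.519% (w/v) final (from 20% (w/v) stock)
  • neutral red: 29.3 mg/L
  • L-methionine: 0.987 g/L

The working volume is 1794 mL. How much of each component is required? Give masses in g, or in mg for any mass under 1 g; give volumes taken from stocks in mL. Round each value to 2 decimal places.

gentamicin 2.36 mL; casamino acids 46.55 mL; neutral red 52.56 mg; L-methionine 1.77 g

Target volume = 1794 mL = 1.794 L.
gentamicin: V = C2·V2/C1 = 35.8 µg/mL × 1794 mL ÷ 27200 µg/mL = 2.36 mL
casamino acids: C1V1 = C2V2 → 0.519% ÷ 20% × 1794 mL = 46.55 mL
neutral red: 29.3 mg/L × 1.794 L = 52.56 mg
L-methionine: 0.987 g/L × 1.794 L = 1.77 g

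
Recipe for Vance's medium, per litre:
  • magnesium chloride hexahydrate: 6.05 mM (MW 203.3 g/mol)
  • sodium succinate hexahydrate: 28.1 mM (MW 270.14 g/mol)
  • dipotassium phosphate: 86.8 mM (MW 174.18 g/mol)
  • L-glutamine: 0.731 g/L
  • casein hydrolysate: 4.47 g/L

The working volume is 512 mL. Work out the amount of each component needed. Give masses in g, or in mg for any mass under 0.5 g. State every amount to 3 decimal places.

Working volume: 512 mL = 0.512 L.
magnesium chloride hexahydrate: 6.05 mmol/L × 203.3 g/mol × 0.512 L ÷ 1000 = 0.630 g
sodium succinate hexahydrate: 28.1 mmol/L × 270.14 g/mol × 0.512 L ÷ 1000 = 3.887 g
dipotassium phosphate: 86.8 mmol/L × 174.18 g/mol × 0.512 L ÷ 1000 = 7.741 g
L-glutamine: 0.731 g/L × 0.512 L = 0.374272 g = 374.272 mg
casein hydrolysate: 4.47 g/L × 0.512 L = 2.289 g

magnesium chloride hexahydrate 0.630 g; sodium succinate hexahydrate 3.887 g; dipotassium phosphate 7.741 g; L-glutamine 374.272 mg; casein hydrolysate 2.289 g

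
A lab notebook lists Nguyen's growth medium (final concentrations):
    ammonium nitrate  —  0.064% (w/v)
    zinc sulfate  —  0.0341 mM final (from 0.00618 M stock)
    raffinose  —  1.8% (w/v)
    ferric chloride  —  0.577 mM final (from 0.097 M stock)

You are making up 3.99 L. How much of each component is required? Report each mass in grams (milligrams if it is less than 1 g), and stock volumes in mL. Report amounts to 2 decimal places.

ammonium nitrate 2.55 g; zinc sulfate 22.02 mL; raffinose 71.82 g; ferric chloride 23.73 mL

Working volume: 3.99 L.
ammonium nitrate: 0.064% w/v = 0.64 g/L → 0.64 × 3.99 L = 2.55 g
zinc sulfate: dilute stock: 0.0341 mM × 3990 mL ÷ 6.18 mM = 22.02 mL
raffinose: 1.8% w/v = 18 g/L → 18 × 3.99 L = 71.82 g
ferric chloride: C1V1 = C2V2 → 0.577 mM × 3990 mL ÷ 97 mM = 23.73 mL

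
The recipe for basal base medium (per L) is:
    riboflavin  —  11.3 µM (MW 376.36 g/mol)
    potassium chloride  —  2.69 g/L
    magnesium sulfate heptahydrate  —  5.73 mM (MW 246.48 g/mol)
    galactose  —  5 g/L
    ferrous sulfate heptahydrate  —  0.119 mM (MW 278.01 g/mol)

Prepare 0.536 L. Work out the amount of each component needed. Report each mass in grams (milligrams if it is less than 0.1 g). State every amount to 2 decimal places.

riboflavin 2.28 mg; potassium chloride 1.44 g; magnesium sulfate heptahydrate 0.76 g; galactose 2.68 g; ferrous sulfate heptahydrate 17.73 mg

Scale factor relative to 1 L: 0.536.
riboflavin: 11.3 µmol/L × 376.36 g/mol × 0.536 L ÷ 1000 = 2.28 mg
potassium chloride: 2.69 g/L × 0.536 L = 1.44 g
magnesium sulfate heptahydrate: 5.73 mmol/L × 246.48 g/mol × 0.536 L ÷ 1000 = 0.76 g
galactose: 5 g/L × 0.536 L = 2.68 g
ferrous sulfate heptahydrate: 0.119 mmol/L × 278.01 mg/mmol × 0.536 L = 17.73 mg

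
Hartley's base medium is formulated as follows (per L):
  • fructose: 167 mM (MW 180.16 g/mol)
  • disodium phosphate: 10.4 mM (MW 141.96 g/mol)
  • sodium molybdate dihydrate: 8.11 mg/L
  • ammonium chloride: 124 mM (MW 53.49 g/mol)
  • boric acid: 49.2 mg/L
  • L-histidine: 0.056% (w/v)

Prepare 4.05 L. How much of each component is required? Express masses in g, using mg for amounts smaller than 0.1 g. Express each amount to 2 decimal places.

Scale factor relative to 1 L: 4.05.
fructose: 167 mmol/L × 180.16 g/mol × 4.05 L ÷ 1000 = 121.85 g
disodium phosphate: 10.4 mmol/L × 141.96 g/mol × 4.05 L ÷ 1000 = 5.98 g
sodium molybdate dihydrate: 8.11 mg/L × 4.05 L = 32.85 mg
ammonium chloride: 124 mmol/L × 53.49 g/mol × 4.05 L ÷ 1000 = 26.86 g
boric acid: 49.2 mg/L × 4.05 L = 199.26 mg = 0.20 g
L-histidine: 0.056% w/v = 0.56 g/L → 0.56 × 4.05 L = 2.27 g

fructose 121.85 g; disodium phosphate 5.98 g; sodium molybdate dihydrate 32.85 mg; ammonium chloride 26.86 g; boric acid 0.20 g; L-histidine 2.27 g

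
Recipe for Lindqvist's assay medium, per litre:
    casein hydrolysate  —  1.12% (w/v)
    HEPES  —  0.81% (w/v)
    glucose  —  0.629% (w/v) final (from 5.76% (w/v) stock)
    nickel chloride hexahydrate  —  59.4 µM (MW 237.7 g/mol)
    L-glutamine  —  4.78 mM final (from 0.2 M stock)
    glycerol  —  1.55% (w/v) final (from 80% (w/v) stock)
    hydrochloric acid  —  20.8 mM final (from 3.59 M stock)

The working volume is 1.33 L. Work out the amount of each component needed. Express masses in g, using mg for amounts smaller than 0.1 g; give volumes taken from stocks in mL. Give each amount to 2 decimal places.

casein hydrolysate 14.90 g; HEPES 10.77 g; glucose 145.24 mL; nickel chloride hexahydrate 18.78 mg; L-glutamine 31.79 mL; glycerol 25.77 mL; hydrochloric acid 7.71 mL

Scale factor relative to 1 L: 1.33.
casein hydrolysate: 1.12 g per 100 mL × 1330 mL ÷ 100 = 14.90 g
HEPES: 0.81% w/v = 8.1 g/L → 8.1 × 1.33 L = 10.77 g
glucose: dilute stock: 0.629% ÷ 5.76% × 1330 mL = 145.24 mL
nickel chloride hexahydrate: 59.4 µmol/L × 237.7 g/mol × 1.33 L ÷ 1000 = 18.78 mg
L-glutamine: C1V1 = C2V2 → 4.78 mM × 1330 mL ÷ 200 mM = 31.79 mL
glycerol: V = C2·V2/C1 = 1.55% ÷ 80% × 1330 mL = 25.77 mL
hydrochloric acid: dilute stock: 20.8 mM × 1330 mL ÷ 3590 mM = 7.71 mL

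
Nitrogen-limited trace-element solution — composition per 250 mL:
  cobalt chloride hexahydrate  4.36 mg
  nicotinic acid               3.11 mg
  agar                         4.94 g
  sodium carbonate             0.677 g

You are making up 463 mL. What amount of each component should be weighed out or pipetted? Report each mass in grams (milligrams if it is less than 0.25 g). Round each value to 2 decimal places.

cobalt chloride hexahydrate 8.07 mg; nicotinic acid 5.76 mg; agar 9.15 g; sodium carbonate 1.25 g

Scale factor = 463 mL / 250 mL = 1.852.
cobalt chloride hexahydrate: 4.36 mg × (463 mL / 250 mL) = 8.07 mg
nicotinic acid: 3.11 mg × (463 mL / 250 mL) = 5.76 mg
agar: 4.94 g × (463 mL / 250 mL) = 9.15 g
sodium carbonate: 0.677 g × (463 mL / 250 mL) = 1.25 g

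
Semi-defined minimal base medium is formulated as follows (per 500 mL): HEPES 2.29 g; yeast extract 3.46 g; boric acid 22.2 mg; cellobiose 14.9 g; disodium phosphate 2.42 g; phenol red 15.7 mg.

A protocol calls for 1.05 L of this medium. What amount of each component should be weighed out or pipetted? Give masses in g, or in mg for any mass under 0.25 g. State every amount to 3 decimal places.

Ratio of target to recipe volume: 1050 / 500 = 2.1.
HEPES: 2.29 g × (1050 mL / 500 mL) = 4.809 g
yeast extract: 3.46 g × (1050 mL / 500 mL) = 7.266 g
boric acid: 22.2 mg × (1050 mL / 500 mL) = 46.620 mg
cellobiose: 14.9 g × (1050 mL / 500 mL) = 31.290 g
disodium phosphate: 2.42 g × (1050 mL / 500 mL) = 5.082 g
phenol red: 15.7 mg × (1050 mL / 500 mL) = 32.970 mg

HEPES 4.809 g; yeast extract 7.266 g; boric acid 46.620 mg; cellobiose 31.290 g; disodium phosphate 5.082 g; phenol red 32.970 mg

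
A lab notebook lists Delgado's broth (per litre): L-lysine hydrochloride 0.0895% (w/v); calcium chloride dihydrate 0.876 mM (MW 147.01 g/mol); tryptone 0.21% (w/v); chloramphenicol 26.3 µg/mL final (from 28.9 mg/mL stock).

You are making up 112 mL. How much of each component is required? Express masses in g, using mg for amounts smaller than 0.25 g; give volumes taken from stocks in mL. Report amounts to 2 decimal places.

Target volume = 112 mL = 0.112 L.
L-lysine hydrochloride: 0.0895% w/v = 0.895 g/L → 0.895 × 0.112 L = 0.10024 g = 100.24 mg
calcium chloride dihydrate: 0.876 mmol/L × 147.01 mg/mmol × 0.112 L = 14.42 mg
tryptone: 0.21 g per 100 mL × 112 mL ÷ 100 = 0.2352 g = 235.20 mg
chloramphenicol: V = C2·V2/C1 = 26.3 µg/mL × 112 mL ÷ 28900 µg/mL = 0.10 mL

L-lysine hydrochloride 100.24 mg; calcium chloride dihydrate 14.42 mg; tryptone 235.20 mg; chloramphenicol 0.10 mL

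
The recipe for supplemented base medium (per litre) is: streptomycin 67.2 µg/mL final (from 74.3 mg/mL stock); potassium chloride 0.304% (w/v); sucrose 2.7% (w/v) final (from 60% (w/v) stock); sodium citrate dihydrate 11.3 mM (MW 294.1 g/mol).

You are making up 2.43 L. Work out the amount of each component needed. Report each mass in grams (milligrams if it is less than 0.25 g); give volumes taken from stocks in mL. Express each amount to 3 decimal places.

streptomycin 2.198 mL; potassium chloride 7.387 g; sucrose 109.350 mL; sodium citrate dihydrate 8.076 g

Scale factor relative to 1 L: 2.43.
streptomycin: C1V1 = C2V2 → 67.2 µg/mL × 2430 mL ÷ 74300 µg/mL = 2.198 mL
potassium chloride: 0.304 g per 100 mL × 2430 mL ÷ 100 = 7.387 g
sucrose: C1V1 = C2V2 → 2.7% ÷ 60% × 2430 mL = 109.350 mL
sodium citrate dihydrate: 11.3 mmol/L × 294.1 g/mol × 2.43 L ÷ 1000 = 8.076 g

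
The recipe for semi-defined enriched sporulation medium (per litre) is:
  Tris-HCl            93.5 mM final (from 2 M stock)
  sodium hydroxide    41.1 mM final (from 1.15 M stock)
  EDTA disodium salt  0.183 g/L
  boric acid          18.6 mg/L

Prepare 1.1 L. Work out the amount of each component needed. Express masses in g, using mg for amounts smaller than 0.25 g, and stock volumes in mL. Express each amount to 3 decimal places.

Scale factor relative to 1 L: 1.1.
Tris-HCl: dilute stock: 93.5 mM × 1100 mL ÷ 2000 mM = 51.425 mL
sodium hydroxide: C1V1 = C2V2 → 41.1 mM × 1100 mL ÷ 1150 mM = 39.313 mL
EDTA disodium salt: 0.183 g/L × 1.1 L = 0.2013 g = 201.300 mg
boric acid: 18.6 mg/L × 1.1 L = 20.460 mg

Tris-HCl 51.425 mL; sodium hydroxide 39.313 mL; EDTA disodium salt 201.300 mg; boric acid 20.460 mg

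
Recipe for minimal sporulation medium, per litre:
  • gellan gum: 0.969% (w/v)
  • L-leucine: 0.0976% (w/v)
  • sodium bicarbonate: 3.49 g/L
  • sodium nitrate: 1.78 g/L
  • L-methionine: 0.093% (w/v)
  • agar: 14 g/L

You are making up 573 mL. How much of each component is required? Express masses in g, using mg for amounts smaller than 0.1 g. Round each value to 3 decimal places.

Working volume: 573 mL = 0.573 L.
gellan gum: 0.969 g per 100 mL × 573 mL ÷ 100 = 5.552 g
L-leucine: 0.0976% w/v = 0.976 g/L → 0.976 × 0.573 L = 0.559 g
sodium bicarbonate: 3.49 g/L × 0.573 L = 2.000 g
sodium nitrate: 1.78 g/L × 0.573 L = 1.020 g
L-methionine: 0.093 g per 100 mL × 573 mL ÷ 100 = 0.533 g
agar: 14 g/L × 0.573 L = 8.022 g

gellan gum 5.552 g; L-leucine 0.559 g; sodium bicarbonate 2.000 g; sodium nitrate 1.020 g; L-methionine 0.533 g; agar 8.022 g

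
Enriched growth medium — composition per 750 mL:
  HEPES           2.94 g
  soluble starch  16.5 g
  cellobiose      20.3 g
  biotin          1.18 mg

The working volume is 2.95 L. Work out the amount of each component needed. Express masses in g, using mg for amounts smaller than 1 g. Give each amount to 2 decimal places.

Scale factor = 2950 mL / 750 mL = 3.93333.
HEPES: 2.94 g × (2950 mL / 750 mL) = 11.56 g
soluble starch: 16.5 g × (2950 mL / 750 mL) = 64.90 g
cellobiose: 20.3 g × (2950 mL / 750 mL) = 79.85 g
biotin: 1.18 mg × (2950 mL / 750 mL) = 4.64 mg

HEPES 11.56 g; soluble starch 64.90 g; cellobiose 79.85 g; biotin 4.64 mg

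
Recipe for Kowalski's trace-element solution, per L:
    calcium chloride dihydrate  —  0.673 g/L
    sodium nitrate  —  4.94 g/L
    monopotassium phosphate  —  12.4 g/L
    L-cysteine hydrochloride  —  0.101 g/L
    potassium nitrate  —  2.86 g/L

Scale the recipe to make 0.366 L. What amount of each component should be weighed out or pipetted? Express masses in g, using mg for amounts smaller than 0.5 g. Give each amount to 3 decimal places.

Working volume: 0.366 L.
calcium chloride dihydrate: 0.673 g/L × 0.366 L = 0.246318 g = 246.318 mg
sodium nitrate: 4.94 g/L × 0.366 L = 1.808 g
monopotassium phosphate: 12.4 g/L × 0.366 L = 4.538 g
L-cysteine hydrochloride: 0.101 g/L × 0.366 L = 0.036966 g = 36.966 mg
potassium nitrate: 2.86 g/L × 0.366 L = 1.047 g

calcium chloride dihydrate 246.318 mg; sodium nitrate 1.808 g; monopotassium phosphate 4.538 g; L-cysteine hydrochloride 36.966 mg; potassium nitrate 1.047 g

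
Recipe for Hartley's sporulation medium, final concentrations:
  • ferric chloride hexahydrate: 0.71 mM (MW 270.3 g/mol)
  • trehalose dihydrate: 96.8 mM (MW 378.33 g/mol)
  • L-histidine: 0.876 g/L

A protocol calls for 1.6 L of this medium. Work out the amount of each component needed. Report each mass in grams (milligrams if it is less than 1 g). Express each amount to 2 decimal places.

ferric chloride hexahydrate 307.06 mg; trehalose dihydrate 58.60 g; L-histidine 1.40 g

Scale factor relative to 1 L: 1.6.
ferric chloride hexahydrate: 0.71 mmol/L × 270.3 mg/mmol × 1.6 L = 307.06 mg
trehalose dihydrate: 96.8 mmol/L × 378.33 g/mol × 1.6 L ÷ 1000 = 58.60 g
L-histidine: 0.876 g/L × 1.6 L = 1.40 g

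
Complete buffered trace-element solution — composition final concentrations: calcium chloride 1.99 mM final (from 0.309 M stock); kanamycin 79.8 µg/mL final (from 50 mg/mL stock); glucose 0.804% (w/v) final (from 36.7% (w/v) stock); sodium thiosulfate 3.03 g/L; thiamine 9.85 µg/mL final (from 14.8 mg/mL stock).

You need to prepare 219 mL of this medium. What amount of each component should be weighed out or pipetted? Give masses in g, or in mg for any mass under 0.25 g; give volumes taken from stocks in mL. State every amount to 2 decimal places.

calcium chloride 1.41 mL; kanamycin 0.35 mL; glucose 4.80 mL; sodium thiosulfate 0.66 g; thiamine 0.15 mL

Working volume: 219 mL = 0.219 L.
calcium chloride: V = C2·V2/C1 = 1.99 mM × 219 mL ÷ 309 mM = 1.41 mL
kanamycin: C1V1 = C2V2 → 79.8 µg/mL × 219 mL ÷ 50000 µg/mL = 0.35 mL
glucose: dilute stock: 0.804% ÷ 36.7% × 219 mL = 4.80 mL
sodium thiosulfate: 3.03 g/L × 0.219 L = 0.66 g
thiamine: C1V1 = C2V2 → 9.85 µg/mL × 219 mL ÷ 14800 µg/mL = 0.15 mL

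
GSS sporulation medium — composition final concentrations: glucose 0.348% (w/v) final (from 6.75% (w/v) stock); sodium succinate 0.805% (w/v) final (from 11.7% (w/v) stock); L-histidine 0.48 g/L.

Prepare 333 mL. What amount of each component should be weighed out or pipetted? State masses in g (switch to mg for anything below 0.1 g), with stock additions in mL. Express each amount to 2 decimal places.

Target volume = 333 mL = 0.333 L.
glucose: C1V1 = C2V2 → 0.348% ÷ 6.75% × 333 mL = 17.17 mL
sodium succinate: dilute stock: 0.805% ÷ 11.7% × 333 mL = 22.91 mL
L-histidine: 0.48 g/L × 0.333 L = 0.16 g

glucose 17.17 mL; sodium succinate 22.91 mL; L-histidine 0.16 g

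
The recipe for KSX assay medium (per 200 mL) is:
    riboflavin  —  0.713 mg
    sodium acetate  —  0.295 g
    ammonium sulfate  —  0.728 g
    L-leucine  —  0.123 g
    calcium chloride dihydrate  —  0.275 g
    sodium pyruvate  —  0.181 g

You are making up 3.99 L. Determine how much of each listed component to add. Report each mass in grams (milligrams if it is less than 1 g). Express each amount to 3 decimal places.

riboflavin 14.224 mg; sodium acetate 5.885 g; ammonium sulfate 14.524 g; L-leucine 2.454 g; calcium chloride dihydrate 5.486 g; sodium pyruvate 3.611 g

Ratio of target to recipe volume: 3990 / 200 = 19.95.
riboflavin: 0.713 mg × (3990 mL / 200 mL) = 14.224 mg
sodium acetate: 0.295 g × (3990 mL / 200 mL) = 5.885 g
ammonium sulfate: 0.728 g × (3990 mL / 200 mL) = 14.524 g
L-leucine: 0.123 g × (3990 mL / 200 mL) = 2.454 g
calcium chloride dihydrate: 0.275 g × (3990 mL / 200 mL) = 5.486 g
sodium pyruvate: 0.181 g × (3990 mL / 200 mL) = 3.611 g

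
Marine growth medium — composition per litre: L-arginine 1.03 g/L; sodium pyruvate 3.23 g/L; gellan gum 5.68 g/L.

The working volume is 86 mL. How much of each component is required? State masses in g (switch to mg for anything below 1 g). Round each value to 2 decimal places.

L-arginine 88.58 mg; sodium pyruvate 277.78 mg; gellan gum 488.48 mg

Target volume = 86 mL = 0.086 L.
L-arginine: 1.03 g/L × 0.086 L = 0.08858 g = 88.58 mg
sodium pyruvate: 3.23 g/L × 0.086 L = 0.27778 g = 277.78 mg
gellan gum: 5.68 g/L × 0.086 L = 0.48848 g = 488.48 mg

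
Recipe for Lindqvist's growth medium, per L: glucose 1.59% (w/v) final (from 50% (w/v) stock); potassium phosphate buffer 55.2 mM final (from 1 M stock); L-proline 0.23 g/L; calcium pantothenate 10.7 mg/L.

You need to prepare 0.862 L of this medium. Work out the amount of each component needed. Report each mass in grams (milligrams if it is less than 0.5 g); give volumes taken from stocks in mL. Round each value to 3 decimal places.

Working volume: 0.862 L.
glucose: dilute stock: 1.59% ÷ 50% × 862 mL = 27.412 mL
potassium phosphate buffer: dilute stock: 55.2 mM × 862 mL ÷ 1000 mM = 47.582 mL
L-proline: 0.23 g/L × 0.862 L = 0.19826 g = 198.260 mg
calcium pantothenate: 10.7 mg/L × 0.862 L = 9.223 mg

glucose 27.412 mL; potassium phosphate buffer 47.582 mL; L-proline 198.260 mg; calcium pantothenate 9.223 mg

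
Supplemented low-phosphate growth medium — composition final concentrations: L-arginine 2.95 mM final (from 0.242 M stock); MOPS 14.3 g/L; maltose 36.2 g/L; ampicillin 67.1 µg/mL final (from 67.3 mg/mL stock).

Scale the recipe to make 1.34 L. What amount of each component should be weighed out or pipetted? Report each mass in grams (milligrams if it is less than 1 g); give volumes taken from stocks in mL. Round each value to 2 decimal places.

Scale factor relative to 1 L: 1.34.
L-arginine: C1V1 = C2V2 → 2.95 mM × 1340 mL ÷ 242 mM = 16.33 mL
MOPS: 14.3 g/L × 1.34 L = 19.16 g
maltose: 36.2 g/L × 1.34 L = 48.51 g
ampicillin: V = C2·V2/C1 = 67.1 µg/mL × 1340 mL ÷ 67300 µg/mL = 1.34 mL

L-arginine 16.33 mL; MOPS 19.16 g; maltose 48.51 g; ampicillin 1.34 mL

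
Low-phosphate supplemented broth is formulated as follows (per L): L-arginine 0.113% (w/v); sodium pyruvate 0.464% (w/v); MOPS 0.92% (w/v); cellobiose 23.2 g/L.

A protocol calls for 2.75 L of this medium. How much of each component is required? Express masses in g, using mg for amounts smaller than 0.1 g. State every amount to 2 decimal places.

L-arginine 3.11 g; sodium pyruvate 12.76 g; MOPS 25.30 g; cellobiose 63.80 g

Working volume: 2.75 L.
L-arginine: 0.113 g per 100 mL × 2750 mL ÷ 100 = 3.11 g
sodium pyruvate: 0.464% w/v = 4.64 g/L → 4.64 × 2.75 L = 12.76 g
MOPS: 0.92 g per 100 mL × 2750 mL ÷ 100 = 25.30 g
cellobiose: 23.2 g/L × 2.75 L = 63.80 g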